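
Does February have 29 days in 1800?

1800 is not a leap year (divisible by 100 but not 400).

No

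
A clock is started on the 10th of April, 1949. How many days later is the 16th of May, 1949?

36

April 1949: 30 − 10 = 20 days remain.
May 1–16, 1949: 16 days.
Total: 20 + 16 = 36 days.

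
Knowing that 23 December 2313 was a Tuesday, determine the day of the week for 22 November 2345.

Thursday

From December 23, 2313 to December 23, 2344: 31 years, of which 8 contain a Feb 29 — 23×365 + 8×366 = 11323 days.
December 2344: 31 − 23 = 8 days remain.
Then 10 full months totalling 304 days.
November 1–22, 2345: 22 days.
Residual: 334 days.
Total: 11657 days.
11657 mod 7 = 2, so 2 days after Tuesday is Thursday.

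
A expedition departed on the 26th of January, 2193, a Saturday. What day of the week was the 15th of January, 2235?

Thursday

From January 26, 2193 to January 26, 2234: 41 years, of which 9 contain a Feb 29 — 32×365 + 9×366 = 14974 days.
(2200 is not a leap year (divisible by 100 but not 400).)
January 2234: 31 − 26 = 5 days remain.
Then 11 full months totalling 334 days.
January 1–15, 2235: 15 days.
Residual: 354 days.
Total: 15328 days.
15328 mod 7 = 5, so 5 days after Saturday is Thursday.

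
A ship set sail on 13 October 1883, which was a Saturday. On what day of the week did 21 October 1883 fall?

Within October 1883: 21 − 13 = 8 days.
8 mod 7 = 1, so 1 day after Saturday is Sunday.

Sunday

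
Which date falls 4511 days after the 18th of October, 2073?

the 23rd of February, 2086

Count 4511 days after October 18, 2073:
From October 18, 2073 to October 18, 2085: 12 years, of which 3 contain a Feb 29 — 9×365 + 3×366 = 4383 days.
October 2085: 31 − 18 = 13 days remain.
Then November (30), December (31), January (31): 30 + 31 + 31 = 92 days.
February 1–23, 2086: 23 days (2086 is not a leap year).
Residual: 128 days.
Total: 4511 days.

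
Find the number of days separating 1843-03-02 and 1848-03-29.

Day-of-year of March 2, 1843: 61.
Day-of-year of March 29, 1848: 89.
1843 has 365 days, so 365 − 61 = 304 days remain in 1843.
Full years: 1844: 366; 1845: 365; 1846: 365; 1847: 365. Sum = 1461.
Total: 304 + 1461 + 89 = 1854 days.

1854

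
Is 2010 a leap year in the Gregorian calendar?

2010 is not a leap year.

No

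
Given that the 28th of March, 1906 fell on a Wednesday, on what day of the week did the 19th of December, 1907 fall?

March 1906: 31 − 28 = 3 days remain.
Then 20 full months totalling 609 days.
December 1–19, 1907: 19 days.
Total: 3 + 609 + 19 = 631 days.
631 mod 7 = 1, so 1 day after Wednesday is Thursday.

Thursday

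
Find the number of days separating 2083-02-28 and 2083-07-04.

126

February 2083: 28 − 28 = 0 days remain (2083 is not a leap year, so February has 28 days).
Then March (31), April (30), May (31), June (30): 31 + 30 + 31 + 30 = 122 days.
July 1–4, 2083: 4 days.
Total: 0 + 122 + 4 = 126 days.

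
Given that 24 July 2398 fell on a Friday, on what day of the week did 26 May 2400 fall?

Friday

Day-of-year of July 24, 2398: 205.
Day-of-year of May 26, 2400: 147.
2398 has 365 days, so 365 − 205 = 160 days remain in 2398.
Full years: 2399: 365. Sum = 365.
Total: 160 + 365 + 147 = 672 days.
672 is a multiple of 7, so 26 May 2400 falls on the same weekday: Friday.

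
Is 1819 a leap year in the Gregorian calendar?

1819 is not a leap year.

No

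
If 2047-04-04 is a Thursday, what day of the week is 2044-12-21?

Wednesday

Count forward from the earlier date (December 21, 2044) to the later (April 4, 2047):
December 21, 2044 → December 21, 2045: 365 days.
December 21, 2045 → December 21, 2046: 365 days.
December 2046: 31 − 21 = 10 days remain.
Then January (31), February 2047 (28), March (31): 31 + 28 + 31 = 90 days.
April 1–4, 2047: 4 days.
Residual: 104 days.
Total: 834 days.
834 mod 7 = 1, so 1 day before Thursday is Wednesday.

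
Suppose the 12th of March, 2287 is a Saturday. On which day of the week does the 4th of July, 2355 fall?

From March 12, 2287 to March 12, 2355: 68 years, of which 16 contain a Feb 29 — 52×365 + 16×366 = 24836 days.
(2300 is not a leap year (divisible by 100 but not 400).)
March 2355: 31 − 12 = 19 days remain.
Then April (30), May (31), June (30): 30 + 31 + 30 = 91 days.
July 1–4, 2355: 4 days.
Residual: 114 days.
Total: 24950 days.
24950 mod 7 = 2, so 2 days after Saturday is Monday.

Monday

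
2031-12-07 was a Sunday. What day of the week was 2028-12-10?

Count forward from the earlier date (December 10, 2028) to the later (December 7, 2031):
Day-of-year of December 10, 2028: 345.
Day-of-year of December 7, 2031: 341.
2028 has 366 days, so 366 − 345 = 21 days remain in 2028.
Full years: 2029: 365; 2030: 365. Sum = 730.
Total: 21 + 730 + 341 = 1092 days.
1092 is a multiple of 7, so 2028-12-10 falls on the same weekday: Sunday.

Sunday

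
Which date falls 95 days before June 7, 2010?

March 4, 2010

Count 95 days before June 7, 2010:
March 2010: 31 − 4 = 27 days remain.
Then April (30), May (31): 30 + 31 = 61 days.
June 1–7, 2010: 7 days.
Total: 27 + 61 + 7 = 95 days.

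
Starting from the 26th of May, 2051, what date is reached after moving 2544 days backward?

the 7th of June, 2044

Count 2544 days before May 26, 2051:
Day-of-year of June 7, 2044: 159.
Day-of-year of May 26, 2051: 146.
2044 has 366 days, so 366 − 159 = 207 days remain in 2044.
Full years: 2045: 365; 2046: 365; 2047: 365; 2048: 366; 2049: 365; 2050: 365. Sum = 2191.
Total: 207 + 2191 + 146 = 2544 days.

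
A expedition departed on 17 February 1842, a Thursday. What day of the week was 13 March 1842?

February 1842: 28 − 17 = 11 days remain (1842 is not a leap year, so February has 28 days).
March 1–13, 1842: 13 days.
Total: 11 + 13 = 24 days.
24 mod 7 = 3, so 3 days after Thursday is Sunday.

Sunday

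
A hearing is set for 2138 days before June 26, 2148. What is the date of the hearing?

August 19, 2142

Count 2138 days before June 26, 2148:
August 19, 2142 → August 19, 2143: 365 days.
August 19, 2143 → August 19, 2144: 366 days (2144 is a leap year).
August 19, 2144 → August 19, 2145: 365 days.
August 19, 2145 → August 19, 2146: 365 days.
August 19, 2146 → August 19, 2147: 365 days.
August 2147: 31 − 19 = 12 days remain.
Then 9 full months totalling 274 days.
June 1–26, 2148: 26 days.
Residual: 312 days.
Total: 2138 days.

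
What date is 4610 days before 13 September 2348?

30 January 2336

Count 4610 days before September 13, 2348:
Day-of-year of January 30, 2336: 30.
Day-of-year of September 13, 2348: 257.
2336 has 366 days, so 366 − 30 = 336 days remain in 2336.
Full years 2337–2347: 9 common + 2 leap = 9×365 + 2×366 = 4017 days.
Total: 336 + 4017 + 257 = 4610 days.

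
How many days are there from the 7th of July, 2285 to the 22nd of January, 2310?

Day-of-year of July 7, 2285: 188.
Day-of-year of January 22, 2310: 22.
2285 has 365 days, so 365 − 188 = 177 days remain in 2285.
Full years 2286–2309: 19 common + 5 leap = 19×365 + 5×366 = 8765 days.
Total: 177 + 8765 + 22 = 8964 days.

8964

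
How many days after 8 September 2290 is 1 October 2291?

Day-of-year of September 8, 2290: 251.
Day-of-year of October 1, 2291: 274.
2290 has 365 days, so 365 − 251 = 114 days remain in 2290.
Total: 114 + 274 = 388 days.

388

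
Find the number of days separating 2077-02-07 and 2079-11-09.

February 7, 2077 → February 7, 2078: 365 days.
February 7, 2078 → February 7, 2079: 365 days.
February 2079: 28 − 7 = 21 days remain (2079 is not a leap year, so February has 28 days).
Then March (31), April (30), May (31), June (30), July (31), August (31), September (30), October (31): 31 + 30 + 31 + 30 + 31 + 31 + 30 + 31 = 245 days.
November 1–9, 2079: 9 days.
Residual: 275 days.
Total: 1005 days.

1005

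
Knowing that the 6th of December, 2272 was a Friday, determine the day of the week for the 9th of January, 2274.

Friday

December 6, 2272 → December 6, 2273: 365 days.
December 2273: 31 − 6 = 25 days remain.
January 1–9, 2274: 9 days.
Residual: 34 days.
Total: 399 days.
399 is a multiple of 7, so the 9th of January, 2274 falls on the same weekday: Friday.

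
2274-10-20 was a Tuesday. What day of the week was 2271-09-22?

Count forward from the earlier date (September 22, 2271) to the later (October 20, 2274):
September 22, 2271 → September 22, 2272: 366 days (2272 is a leap year).
September 22, 2272 → September 22, 2273: 365 days.
September 22, 2273 → September 22, 2274: 365 days.
September 2274: 30 − 22 = 8 days remain.
October 1–20, 2274: 20 days.
Residual: 28 days.
Total: 1124 days.
1124 mod 7 = 4, so 4 days before Tuesday is Friday.

Friday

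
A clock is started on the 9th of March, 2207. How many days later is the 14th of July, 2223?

Day-of-year of March 9, 2207: 68.
Day-of-year of July 14, 2223: 195.
2207 has 365 days, so 365 − 68 = 297 days remain in 2207.
Full years 2208–2222: 11 common + 4 leap = 11×365 + 4×366 = 5479 days.
Total: 297 + 5479 + 195 = 5971 days.

5971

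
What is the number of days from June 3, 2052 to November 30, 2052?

180

June 2052: 30 − 3 = 27 days remain.
Then July (31), August (31), September (30), October (31): 31 + 31 + 30 + 31 = 123 days.
November 1–30, 2052: 30 days.
Total: 27 + 123 + 30 = 180 days.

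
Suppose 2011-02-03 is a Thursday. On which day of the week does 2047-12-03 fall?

Tuesday

Day-of-year of February 3, 2011: 34.
Day-of-year of December 3, 2047: 337.
2011 has 365 days, so 365 − 34 = 331 days remain in 2011.
Full years 2012–2046: 26 common + 9 leap = 26×365 + 9×366 = 12784 days.
Total: 331 + 12784 + 337 = 13452 days.
13452 mod 7 = 5, so 5 days after Thursday is Tuesday.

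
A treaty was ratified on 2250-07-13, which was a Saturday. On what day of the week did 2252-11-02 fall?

July 13, 2250 → July 13, 2251: 365 days.
July 13, 2251 → July 13, 2252: 366 days (2252 is a leap year).
July 2252: 31 − 13 = 18 days remain.
Then August (31), September (30), October (31): 31 + 30 + 31 = 92 days.
November 1–2, 2252: 2 days.
Residual: 112 days.
Total: 843 days.
843 mod 7 = 3, so 3 days after Saturday is Tuesday.

Tuesday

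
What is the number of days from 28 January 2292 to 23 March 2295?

January 28, 2292 → January 28, 2293: 366 days (2292 is a leap year).
January 28, 2293 → January 28, 2294: 365 days.
January 28, 2294 → January 28, 2295: 365 days.
January 2295: 31 − 28 = 3 days remain.
Then February 2295 (28): 28 days.
March 1–23, 2295: 23 days.
Residual: 54 days.
Total: 1150 days.

1150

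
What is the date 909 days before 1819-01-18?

1816-07-23

Count 909 days before January 18, 1819:
Day-of-year of July 23, 1816: 205.
Day-of-year of January 18, 1819: 18.
1816 has 366 days, so 366 − 205 = 161 days remain in 1816.
Full years: 1817: 365; 1818: 365. Sum = 730.
Total: 161 + 730 + 18 = 909 days.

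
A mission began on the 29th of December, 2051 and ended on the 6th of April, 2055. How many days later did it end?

1194

December 29, 2051 → December 29, 2052: 366 days (2052 is a leap year).
December 29, 2052 → December 29, 2053: 365 days.
December 29, 2053 → December 29, 2054: 365 days.
December 2054: 31 − 29 = 2 days remain.
Then January (31), February 2055 (28), March (31): 31 + 28 + 31 = 90 days.
April 1–6, 2055: 6 days.
Residual: 98 days.
Total: 1194 days.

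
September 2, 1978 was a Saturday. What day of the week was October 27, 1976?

Count forward from the earlier date (October 27, 1976) to the later (September 2, 1978):
Day-of-year of October 27, 1976: 301.
Day-of-year of September 2, 1978: 245.
1976 has 366 days, so 366 − 301 = 65 days remain in 1976.
Full years: 1977: 365. Sum = 365.
Total: 65 + 365 + 245 = 675 days.
675 mod 7 = 3, so 3 days before Saturday is Wednesday.

Wednesday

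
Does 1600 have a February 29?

Yes

1600 is a leap year (divisible by 400).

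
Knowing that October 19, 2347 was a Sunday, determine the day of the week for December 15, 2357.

Sunday

From October 19, 2347 to October 19, 2357: 10 years, of which 3 contain a Feb 29 — 7×365 + 3×366 = 3653 days.
October 2357: 31 − 19 = 12 days remain.
Then November (30): 30 days.
December 1–15, 2357: 15 days.
Residual: 57 days.
Total: 3710 days.
3710 is a multiple of 7, so December 15, 2357 falls on the same weekday: Sunday.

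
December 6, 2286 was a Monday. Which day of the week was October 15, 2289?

December 6, 2286 → December 6, 2287: 365 days.
December 6, 2287 → December 6, 2288: 366 days (2288 is a leap year).
December 2288: 31 − 6 = 25 days remain.
Then 9 full months totalling 273 days.
October 1–15, 2289: 15 days.
Residual: 313 days.
Total: 1044 days.
1044 mod 7 = 1, so 1 day after Monday is Tuesday.

Tuesday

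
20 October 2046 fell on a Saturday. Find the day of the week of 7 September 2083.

Day-of-year of October 20, 2046: 293.
Day-of-year of September 7, 2083: 250.
2046 has 365 days, so 365 − 293 = 72 days remain in 2046.
Full years 2047–2082: 27 common + 9 leap = 27×365 + 9×366 = 13149 days.
Total: 72 + 13149 + 250 = 13471 days.
13471 mod 7 = 3, so 3 days after Saturday is Tuesday.

Tuesday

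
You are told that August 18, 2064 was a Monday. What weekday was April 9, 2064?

Wednesday

Count forward from the earlier date (April 9, 2064) to the later (August 18, 2064):
April 2064: 30 − 9 = 21 days remain.
Then May (31), June (30), July (31): 31 + 30 + 31 = 92 days.
August 1–18, 2064: 18 days.
Total: 21 + 92 + 18 = 131 days.
131 mod 7 = 5, so 5 days before Monday is Wednesday.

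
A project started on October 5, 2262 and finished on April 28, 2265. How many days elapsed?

Day-of-year of October 5, 2262: 278.
Day-of-year of April 28, 2265: 118.
2262 has 365 days, so 365 − 278 = 87 days remain in 2262.
Full years: 2263: 365; 2264: 366. Sum = 731.
Total: 87 + 731 + 118 = 936 days.

936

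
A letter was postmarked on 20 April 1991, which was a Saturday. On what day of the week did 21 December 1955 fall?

Count forward from the earlier date (December 21, 1955) to the later (April 20, 1991):
Day-of-year of December 21, 1955: 355.
Day-of-year of April 20, 1991: 110.
1955 has 365 days, so 365 − 355 = 10 days remain in 1955.
Full years 1956–1990: 26 common + 9 leap = 26×365 + 9×366 = 12784 days.
Total: 10 + 12784 + 110 = 12904 days.
12904 mod 7 = 3, so 3 days before Saturday is Wednesday.

Wednesday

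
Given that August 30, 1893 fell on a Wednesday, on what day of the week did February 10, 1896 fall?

Day-of-year of August 30, 1893: 242.
Day-of-year of February 10, 1896: 41.
1893 has 365 days, so 365 − 242 = 123 days remain in 1893.
Full years: 1894: 365; 1895: 365. Sum = 730.
Total: 123 + 730 + 41 = 894 days.
894 mod 7 = 5, so 5 days after Wednesday is Monday.

Monday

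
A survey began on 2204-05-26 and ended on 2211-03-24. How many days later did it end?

Day-of-year of May 26, 2204: 147.
Day-of-year of March 24, 2211: 83.
2204 has 366 days, so 366 − 147 = 219 days remain in 2204.
Full years: 2205: 365; 2206: 365; 2207: 365; 2208: 366; 2209: 365; 2210: 365. Sum = 2191.
Total: 219 + 2191 + 83 = 2493 days.

2493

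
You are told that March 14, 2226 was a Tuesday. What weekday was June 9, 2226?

March 2226: 31 − 14 = 17 days remain.
Then April (30), May (31): 30 + 31 = 61 days.
June 1–9, 2226: 9 days.
Total: 17 + 61 + 9 = 87 days.
87 mod 7 = 3, so 3 days after Tuesday is Friday.

Friday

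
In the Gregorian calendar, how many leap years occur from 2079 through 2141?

Years divisible by 4: 2080, 2084, …, 2140 — 16 in all.
Of these, 2100 is divisible by 100 but not 400, so not leap.
Leap years: 16 − 1 = 15.

15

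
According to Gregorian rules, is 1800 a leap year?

1800 is not a leap year (divisible by 100 but not 400).

No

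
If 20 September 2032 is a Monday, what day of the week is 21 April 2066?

Wednesday

Day-of-year of September 20, 2032: 264.
Day-of-year of April 21, 2066: 111.
2032 has 366 days, so 366 − 264 = 102 days remain in 2032.
Full years 2033–2065: 25 common + 8 leap = 25×365 + 8×366 = 12053 days.
Total: 102 + 12053 + 111 = 12266 days.
12266 mod 7 = 2, so 2 days after Monday is Wednesday.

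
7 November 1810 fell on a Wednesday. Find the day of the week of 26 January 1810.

Count forward from the earlier date (January 26, 1810) to the later (November 7, 1810):
January 1810: 31 − 26 = 5 days remain.
Then 9 full months totalling 273 days.
November 1–7, 1810: 7 days.
Total: 5 + 273 + 7 = 285 days.
285 mod 7 = 5, so 5 days before Wednesday is Friday.

Friday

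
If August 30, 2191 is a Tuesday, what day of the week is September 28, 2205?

Saturday

Day-of-year of August 30, 2191: 242.
Day-of-year of September 28, 2205: 271.
2191 has 365 days, so 365 − 242 = 123 days remain in 2191.
Full years 2192–2204: 10 common + 3 leap = 10×365 + 3×366 = 4748 days.
Total: 123 + 4748 + 271 = 5142 days.
5142 mod 7 = 4, so 4 days after Tuesday is Saturday.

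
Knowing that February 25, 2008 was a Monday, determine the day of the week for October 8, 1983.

Count forward from the earlier date (October 8, 1983) to the later (February 25, 2008):
Day-of-year of October 8, 1983: 281.
Day-of-year of February 25, 2008: 56.
1983 has 365 days, so 365 − 281 = 84 days remain in 1983.
Full years 1984–2007: 18 common + 6 leap = 18×365 + 6×366 = 8766 days.
Total: 84 + 8766 + 56 = 8906 days.
8906 mod 7 = 2, so 2 days before Monday is Saturday.

Saturday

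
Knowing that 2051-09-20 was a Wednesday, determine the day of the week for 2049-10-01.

Friday

Count forward from the earlier date (October 1, 2049) to the later (September 20, 2051):
October 1, 2049 → October 1, 2050: 365 days.
October 2050: 31 − 1 = 30 days remain.
Then 10 full months totalling 304 days.
September 1–20, 2051: 20 days.
Residual: 354 days.
Total: 719 days.
719 mod 7 = 5, so 5 days before Wednesday is Friday.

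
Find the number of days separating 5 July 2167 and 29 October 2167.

116

July 2167: 31 − 5 = 26 days remain.
Then August (31), September (30): 31 + 30 = 61 days.
October 1–29, 2167: 29 days.
Total: 26 + 61 + 29 = 116 days.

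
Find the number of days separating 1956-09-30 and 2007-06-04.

18509

From September 30, 1956 to September 30, 2006: 50 years, of which 12 contain a Feb 29 — 38×365 + 12×366 = 18262 days.
(2000 is a leap year (divisible by 400).)
September 2006: 30 − 30 = 0 days remain.
Then October (31), November (30), December (31), January (31), February 2007 (28), March (31), April (30), May (31): 31 + 30 + 31 + 31 + 28 + 31 + 30 + 31 = 243 days.
June 1–4, 2007: 4 days.
Residual: 247 days.
Total: 18509 days.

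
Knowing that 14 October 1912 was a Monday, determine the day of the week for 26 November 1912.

October 1912: 31 − 14 = 17 days remain.
November 1–26, 1912: 26 days.
Total: 17 + 26 = 43 days.
43 mod 7 = 1, so 1 day after Monday is Tuesday.

Tuesday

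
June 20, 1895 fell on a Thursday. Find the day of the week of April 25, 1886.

Sunday

Count forward from the earlier date (April 25, 1886) to the later (June 20, 1895):
Day-of-year of April 25, 1886: 115.
Day-of-year of June 20, 1895: 171.
1886 has 365 days, so 365 − 115 = 250 days remain in 1886.
Full years 1887–1894: 6 common + 2 leap = 6×365 + 2×366 = 2922 days.
Total: 250 + 2922 + 171 = 3343 days.
3343 mod 7 = 4, so 4 days before Thursday is Sunday.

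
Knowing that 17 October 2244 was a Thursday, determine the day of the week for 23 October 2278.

Wednesday

From October 17, 2244 to October 17, 2278: 34 years, of which 8 contain a Feb 29 — 26×365 + 8×366 = 12418 days.
Within October 2278: 23 − 17 = 6 days.
Total: 12424 days.
12424 mod 7 = 6, so 6 days after Thursday is Wednesday.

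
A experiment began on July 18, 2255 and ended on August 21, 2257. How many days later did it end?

July 18, 2255 → July 18, 2256: 366 days (2256 is a leap year).
July 18, 2256 → July 18, 2257: 365 days.
July 2257: 31 − 18 = 13 days remain.
August 1–21, 2257: 21 days.
Residual: 34 days.
Total: 765 days.

765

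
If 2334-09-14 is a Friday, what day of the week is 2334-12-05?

September 2334: 30 − 14 = 16 days remain.
Then October (31), November (30): 31 + 30 = 61 days.
December 1–5, 2334: 5 days.
Total: 16 + 61 + 5 = 82 days.
82 mod 7 = 5, so 5 days after Friday is Wednesday.

Wednesday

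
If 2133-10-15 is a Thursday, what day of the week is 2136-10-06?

Day-of-year of October 15, 2133: 288.
Day-of-year of October 6, 2136: 280.
2133 has 365 days, so 365 − 288 = 77 days remain in 2133.
Full years: 2134: 365; 2135: 365. Sum = 730.
Total: 77 + 730 + 280 = 1087 days.
1087 mod 7 = 2, so 2 days after Thursday is Saturday.

Saturday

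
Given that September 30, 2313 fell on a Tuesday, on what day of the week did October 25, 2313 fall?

September 2313: 30 − 30 = 0 days remain.
October 1–25, 2313: 25 days.
Total: 0 + 25 = 25 days.
25 mod 7 = 4, so 4 days after Tuesday is Saturday.

Saturday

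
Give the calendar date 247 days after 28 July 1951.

31 March 1952

Count 247 days after July 28, 1951:
Day-of-year of July 28, 1951: 209.
Day-of-year of March 31, 1952: 91.
1951 has 365 days, so 365 − 209 = 156 days remain in 1951.
Total: 156 + 91 = 247 days.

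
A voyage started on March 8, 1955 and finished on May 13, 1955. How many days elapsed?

March 1955: 31 − 8 = 23 days remain.
Then April (30): 30 days.
May 1–13, 1955: 13 days.
Total: 23 + 30 + 13 = 66 days.

66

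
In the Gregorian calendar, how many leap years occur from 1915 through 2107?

Years divisible by 4: 1916, 1920, …, 2104 — 48 in all.
Of these, 2100 is divisible by 100 but not 400, so not leap.
2000 is divisible by 400, so still leap.
Leap years: 48 − 1 = 47.

47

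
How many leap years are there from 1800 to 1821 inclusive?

Years divisible by 4 in [1800, 1821]: 1800, 1804, 1808, 1812, 1816, 1820.
Of these, 1800 is divisible by 100 but not 400, so not leap.
Leap years: 6 − 1 = 5.

5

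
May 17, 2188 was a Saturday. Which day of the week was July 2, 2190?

Friday

May 17, 2188 → May 17, 2189: 365 days.
May 17, 2189 → May 17, 2190: 365 days.
May 2190: 31 − 17 = 14 days remain.
Then June (30): 30 days.
July 1–2, 2190: 2 days.
Residual: 46 days.
Total: 776 days.
776 mod 7 = 6, so 6 days after Saturday is Friday.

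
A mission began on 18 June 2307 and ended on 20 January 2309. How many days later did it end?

June 2307: 30 − 18 = 12 days remain.
Then 18 full months totalling 550 days.
January 1–20, 2309: 20 days.
Total: 12 + 550 + 20 = 582 days.

582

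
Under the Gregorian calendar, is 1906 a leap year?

No

1906 is not a leap year.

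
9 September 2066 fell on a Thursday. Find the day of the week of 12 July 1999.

Monday

Count forward from the earlier date (July 12, 1999) to the later (September 9, 2066):
From July 12, 1999 to July 12, 2066: 67 years, of which 17 contain a Feb 29 — 50×365 + 17×366 = 24472 days.
(2000 is a leap year (divisible by 400).)
July 2066: 31 − 12 = 19 days remain.
Then August (31): 31 days.
September 1–9, 2066: 9 days.
Residual: 59 days.
Total: 24531 days.
24531 mod 7 = 3, so 3 days before Thursday is Monday.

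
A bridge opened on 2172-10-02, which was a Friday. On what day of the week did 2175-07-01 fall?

October 2, 2172 → October 2, 2173: 365 days.
October 2, 2173 → October 2, 2174: 365 days.
October 2174: 31 − 2 = 29 days remain.
Then November (30), December (31), January (31), February 2175 (28), March (31), April (30), May (31), June (30): 30 + 31 + 31 + 28 + 31 + 30 + 31 + 30 = 242 days.
July 1, 2175: 1 day.
Residual: 272 days.
Total: 1002 days.
1002 mod 7 = 1, so 1 day after Friday is Saturday.

Saturday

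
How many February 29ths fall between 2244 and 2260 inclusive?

Years divisible by 4 in [2244, 2260]: 2244, 2248, 2252, 2256, 2260.
No century exceptions apply. Count: 5.

5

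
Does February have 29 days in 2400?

2400 is a leap year (divisible by 400).

Yes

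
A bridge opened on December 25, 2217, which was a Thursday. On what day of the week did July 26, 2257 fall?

Day-of-year of December 25, 2217: 359.
Day-of-year of July 26, 2257: 207.
2217 has 365 days, so 365 − 359 = 6 days remain in 2217.
Full years 2218–2256: 29 common + 10 leap = 29×365 + 10×366 = 14245 days.
Total: 6 + 14245 + 207 = 14458 days.
14458 mod 7 = 3, so 3 days after Thursday is Sunday.

Sunday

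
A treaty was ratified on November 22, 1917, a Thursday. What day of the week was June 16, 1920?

Wednesday

November 22, 1917 → November 22, 1918: 365 days.
November 22, 1918 → November 22, 1919: 365 days.
November 1919: 30 − 22 = 8 days remain.
Then December (31), January (31), February 1920 (29), March (31), April (30), May (31): 31 + 31 + 29 + 31 + 30 + 31 = 183 days.
June 1–16, 1920: 16 days.
Residual: 207 days.
Total: 937 days.
937 mod 7 = 6, so 6 days after Thursday is Wednesday.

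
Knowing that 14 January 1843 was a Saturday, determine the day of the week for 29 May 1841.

Count forward from the earlier date (May 29, 1841) to the later (January 14, 1843):
May 1841: 31 − 29 = 2 days remain.
Then 19 full months totalling 579 days.
January 1–14, 1843: 14 days.
Total: 2 + 579 + 14 = 595 days.
595 is a multiple of 7, so 29 May 1841 falls on the same weekday: Saturday.

Saturday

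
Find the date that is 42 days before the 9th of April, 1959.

the 26th of February, 1959

Count 42 days before April 9, 1959:
February 1959: 28 − 26 = 2 days remain (1959 is not a leap year, so February has 28 days).
Then March (31): 31 days.
April 1–9, 1959: 9 days.
Total: 2 + 31 + 9 = 42 days.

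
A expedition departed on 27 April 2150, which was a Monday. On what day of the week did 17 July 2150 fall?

April 2150: 30 − 27 = 3 days remain.
Then May (31), June (30): 31 + 30 = 61 days.
July 1–17, 2150: 17 days.
Total: 3 + 61 + 17 = 81 days.
81 mod 7 = 4, so 4 days after Monday is Friday.

Friday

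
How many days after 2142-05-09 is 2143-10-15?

524

May 9, 2142 → May 9, 2143: 365 days.
May 2143: 31 − 9 = 22 days remain.
Then June (30), July (31), August (31), September (30): 30 + 31 + 31 + 30 = 122 days.
October 1–15, 2143: 15 days.
Residual: 159 days.
Total: 524 days.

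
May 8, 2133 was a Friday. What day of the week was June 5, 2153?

Day-of-year of May 8, 2133: 128.
Day-of-year of June 5, 2153: 156.
2133 has 365 days, so 365 − 128 = 237 days remain in 2133.
Full years 2134–2152: 14 common + 5 leap = 14×365 + 5×366 = 6940 days.
Total: 237 + 6940 + 156 = 7333 days.
7333 mod 7 = 4, so 4 days after Friday is Tuesday.

Tuesday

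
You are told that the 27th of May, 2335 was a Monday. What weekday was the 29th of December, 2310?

Thursday

Count forward from the earlier date (December 29, 2310) to the later (May 27, 2335):
Day-of-year of December 29, 2310: 363.
Day-of-year of May 27, 2335: 147.
2310 has 365 days, so 365 − 363 = 2 days remain in 2310.
Full years 2311–2334: 18 common + 6 leap = 18×365 + 6×366 = 8766 days.
Total: 2 + 8766 + 147 = 8915 days.
8915 mod 7 = 4, so 4 days before Monday is Thursday.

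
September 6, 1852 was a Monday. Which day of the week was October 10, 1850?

Count forward from the earlier date (October 10, 1850) to the later (September 6, 1852):
October 1850: 31 − 10 = 21 days remain.
Then 22 full months totalling 670 days.
September 1–6, 1852: 6 days.
Total: 21 + 670 + 6 = 697 days.
697 mod 7 = 4, so 4 days before Monday is Thursday.

Thursday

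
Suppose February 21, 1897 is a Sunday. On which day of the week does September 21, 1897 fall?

Tuesday

February 1897: 28 − 21 = 7 days remain (1897 is not a leap year, so February has 28 days).
Then March (31), April (30), May (31), June (30), July (31), August (31): 31 + 30 + 31 + 30 + 31 + 31 = 184 days.
September 1–21, 1897: 21 days.
Total: 7 + 184 + 21 = 212 days.
212 mod 7 = 2, so 2 days after Sunday is Tuesday.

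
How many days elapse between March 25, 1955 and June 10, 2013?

21262

Day-of-year of March 25, 1955: 84.
Day-of-year of June 10, 2013: 161.
1955 has 365 days, so 365 − 84 = 281 days remain in 1955.
Full years 1956–2012: 42 common + 15 leap = 42×365 + 15×366 = 20820 days.
Total: 281 + 20820 + 161 = 21262 days.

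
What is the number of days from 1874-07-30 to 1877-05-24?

Day-of-year of July 30, 1874: 211.
Day-of-year of May 24, 1877: 144.
1874 has 365 days, so 365 − 211 = 154 days remain in 1874.
Full years: 1875: 365; 1876: 366. Sum = 731.
Total: 154 + 731 + 144 = 1029 days.

1029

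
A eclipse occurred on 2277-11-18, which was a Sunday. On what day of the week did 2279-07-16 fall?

November 18, 2277 → November 18, 2278: 365 days.
November 2278: 30 − 18 = 12 days remain.
Then December (31), January (31), February 2279 (28), March (31), April (30), May (31), June (30): 31 + 31 + 28 + 31 + 30 + 31 + 30 = 212 days.
July 1–16, 2279: 16 days.
Residual: 240 days.
Total: 605 days.
605 mod 7 = 3, so 3 days after Sunday is Wednesday.

Wednesday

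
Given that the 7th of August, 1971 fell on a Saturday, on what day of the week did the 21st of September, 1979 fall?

Friday

Day-of-year of August 7, 1971: 219.
Day-of-year of September 21, 1979: 264.
1971 has 365 days, so 365 − 219 = 146 days remain in 1971.
Full years 1972–1978: 5 common + 2 leap = 5×365 + 2×366 = 2557 days.
Total: 146 + 2557 + 264 = 2967 days.
2967 mod 7 = 6, so 6 days after Saturday is Friday.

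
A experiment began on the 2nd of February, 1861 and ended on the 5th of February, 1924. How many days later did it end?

23012

Day-of-year of February 2, 1861: 33.
Day-of-year of February 5, 1924: 36.
1861 has 365 days, so 365 − 33 = 332 days remain in 1861.
Full years 1862–1923: 48 common + 14 leap = 48×365 + 14×366 = 22644 days.
Total: 332 + 22644 + 36 = 23012 days.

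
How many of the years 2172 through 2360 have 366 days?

Years divisible by 4: 2172, 2176, …, 2360 — 48 in all.
Of these, 2200, 2300 are divisible by 100 but not 400, so not leap.
Leap years: 48 − 2 = 46.

46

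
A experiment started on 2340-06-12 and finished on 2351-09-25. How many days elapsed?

4122

From June 12, 2340 to June 12, 2351: 11 years, of which 2 contain a Feb 29 — 9×365 + 2×366 = 4017 days.
June 2351: 30 − 12 = 18 days remain.
Then July (31), August (31): 31 + 31 = 62 days.
September 1–25, 2351: 25 days.
Residual: 105 days.
Total: 4122 days.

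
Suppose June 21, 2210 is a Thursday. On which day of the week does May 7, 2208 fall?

Count forward from the earlier date (May 7, 2208) to the later (June 21, 2210):
May 7, 2208 → May 7, 2209: 365 days.
May 7, 2209 → May 7, 2210: 365 days.
May 2210: 31 − 7 = 24 days remain.
June 1–21, 2210: 21 days.
Residual: 45 days.
Total: 775 days.
775 mod 7 = 5, so 5 days before Thursday is Saturday.

Saturday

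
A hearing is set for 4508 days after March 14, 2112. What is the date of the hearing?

July 17, 2124

Count 4508 days after March 14, 2112:
Day-of-year of March 14, 2112: 74.
Day-of-year of July 17, 2124: 199.
2112 has 366 days, so 366 − 74 = 292 days remain in 2112.
Full years 2113–2123: 9 common + 2 leap = 9×365 + 2×366 = 4017 days.
Total: 292 + 4017 + 199 = 4508 days.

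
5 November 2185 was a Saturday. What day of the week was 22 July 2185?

Count forward from the earlier date (July 22, 2185) to the later (November 5, 2185):
July 2185: 31 − 22 = 9 days remain.
Then August (31), September (30), October (31): 31 + 30 + 31 = 92 days.
November 1–5, 2185: 5 days.
Total: 9 + 92 + 5 = 106 days.
106 mod 7 = 1, so 1 day before Saturday is Friday.

Friday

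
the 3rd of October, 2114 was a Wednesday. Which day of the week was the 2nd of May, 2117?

Sunday

Day-of-year of October 3, 2114: 276.
Day-of-year of May 2, 2117: 122.
2114 has 365 days, so 365 − 276 = 89 days remain in 2114.
Full years: 2115: 365; 2116: 366. Sum = 731.
Total: 89 + 731 + 122 = 942 days.
942 mod 7 = 4, so 4 days after Wednesday is Sunday.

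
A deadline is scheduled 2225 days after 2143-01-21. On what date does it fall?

2149-02-23

Count 2225 days after January 21, 2143:
Day-of-year of January 21, 2143: 21.
Day-of-year of February 23, 2149: 54.
2143 has 365 days, so 365 − 21 = 344 days remain in 2143.
Full years: 2144: 366; 2145: 365; 2146: 365; 2147: 365; 2148: 366. Sum = 1827.
Total: 344 + 1827 + 54 = 2225 days.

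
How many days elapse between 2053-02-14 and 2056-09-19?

1313

February 14, 2053 → February 14, 2054: 365 days.
February 14, 2054 → February 14, 2055: 365 days.
February 14, 2055 → February 14, 2056: 365 days.
February 2056: 29 − 14 = 15 days remain (2056 is a leap year, so February has 29 days).
Then March (31), April (30), May (31), June (30), July (31), August (31): 31 + 30 + 31 + 30 + 31 + 31 = 184 days.
September 1–19, 2056: 19 days.
Residual: 218 days.
Total: 1313 days.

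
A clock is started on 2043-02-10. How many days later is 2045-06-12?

853

February 10, 2043 → February 10, 2044: 365 days.
February 10, 2044 → February 10, 2045: 366 days (2044 is a leap year).
February 2045: 28 − 10 = 18 days remain (2045 is not a leap year, so February has 28 days).
Then March (31), April (30), May (31): 31 + 30 + 31 = 92 days.
June 1–12, 2045: 12 days.
Residual: 122 days.
Total: 853 days.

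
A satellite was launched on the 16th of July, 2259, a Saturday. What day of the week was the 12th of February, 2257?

Thursday

Count forward from the earlier date (February 12, 2257) to the later (July 16, 2259):
February 12, 2257 → February 12, 2258: 365 days.
February 12, 2258 → February 12, 2259: 365 days.
February 2259: 28 − 12 = 16 days remain (2259 is not a leap year, so February has 28 days).
Then March (31), April (30), May (31), June (30): 31 + 30 + 31 + 30 = 122 days.
July 1–16, 2259: 16 days.
Residual: 154 days.
Total: 884 days.
884 mod 7 = 2, so 2 days before Saturday is Thursday.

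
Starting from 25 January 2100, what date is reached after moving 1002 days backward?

28 April 2097

Count 1002 days before January 25, 2100:
April 28, 2097 → April 28, 2098: 365 days.
April 28, 2098 → April 28, 2099: 365 days.
April 2099: 30 − 28 = 2 days remain.
Then May (31), June (30), July (31), August (31), September (30), October (31), November (30), December (31): 31 + 30 + 31 + 31 + 30 + 31 + 30 + 31 = 245 days.
January 1–25, 2100: 25 days.
Residual: 272 days.
Total: 1002 days.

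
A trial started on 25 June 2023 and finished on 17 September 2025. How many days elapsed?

815

Day-of-year of June 25, 2023: 176.
Day-of-year of September 17, 2025: 260.
2023 has 365 days, so 365 − 176 = 189 days remain in 2023.
Full years: 2024: 366. Sum = 366.
Total: 189 + 366 + 260 = 815 days.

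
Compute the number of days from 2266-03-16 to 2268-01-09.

Day-of-year of March 16, 2266: 75.
Day-of-year of January 9, 2268: 9.
2266 has 365 days, so 365 − 75 = 290 days remain in 2266.
Full years: 2267: 365. Sum = 365.
Total: 290 + 365 + 9 = 664 days.

664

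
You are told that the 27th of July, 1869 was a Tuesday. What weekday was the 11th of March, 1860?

Count forward from the earlier date (March 11, 1860) to the later (July 27, 1869):
Day-of-year of March 11, 1860: 71.
Day-of-year of July 27, 1869: 208.
1860 has 366 days, so 366 − 71 = 295 days remain in 1860.
Full years 1861–1868: 6 common + 2 leap = 6×365 + 2×366 = 2922 days.
Total: 295 + 2922 + 208 = 3425 days.
3425 mod 7 = 2, so 2 days before Tuesday is Sunday.

Sunday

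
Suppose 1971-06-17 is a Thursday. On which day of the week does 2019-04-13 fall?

From June 17, 1971 to June 17, 2018: 47 years, of which 12 contain a Feb 29 — 35×365 + 12×366 = 17167 days.
(2000 is a leap year (divisible by 400).)
June 2018: 30 − 17 = 13 days remain.
Then 9 full months totalling 274 days.
April 1–13, 2019: 13 days.
Residual: 300 days.
Total: 17467 days.
17467 mod 7 = 2, so 2 days after Thursday is Saturday.

Saturday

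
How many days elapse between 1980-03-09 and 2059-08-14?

29012

From March 9, 1980 to March 9, 2059: 79 years, of which 19 contain a Feb 29 — 60×365 + 19×366 = 28854 days.
(2000 is a leap year (divisible by 400).)
March 2059: 31 − 9 = 22 days remain.
Then April (30), May (31), June (30), July (31): 30 + 31 + 30 + 31 = 122 days.
August 1–14, 2059: 14 days.
Residual: 158 days.
Total: 29012 days.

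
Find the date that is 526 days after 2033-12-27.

2035-06-06

Count 526 days after December 27, 2033:
Day-of-year of December 27, 2033: 361.
Day-of-year of June 6, 2035: 157.
2033 has 365 days, so 365 − 361 = 4 days remain in 2033.
Full years: 2034: 365. Sum = 365.
Total: 4 + 365 + 157 = 526 days.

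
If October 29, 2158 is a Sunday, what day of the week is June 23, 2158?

Friday

Count forward from the earlier date (June 23, 2158) to the later (October 29, 2158):
June 2158: 30 − 23 = 7 days remain.
Then July (31), August (31), September (30): 31 + 31 + 30 = 92 days.
October 1–29, 2158: 29 days.
Total: 7 + 92 + 29 = 128 days.
128 mod 7 = 2, so 2 days before Sunday is Friday.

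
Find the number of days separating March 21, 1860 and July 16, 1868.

Day-of-year of March 21, 1860: 81.
Day-of-year of July 16, 1868: 198.
1860 has 366 days, so 366 − 81 = 285 days remain in 1860.
Full years 1861–1867: 6 common + 1 leap = 6×365 + 1×366 = 2556 days.
Total: 285 + 2556 + 198 = 3039 days.

3039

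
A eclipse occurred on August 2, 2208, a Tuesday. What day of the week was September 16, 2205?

Monday

Count forward from the earlier date (September 16, 2205) to the later (August 2, 2208):
Day-of-year of September 16, 2205: 259.
Day-of-year of August 2, 2208: 215.
2205 has 365 days, so 365 − 259 = 106 days remain in 2205.
Full years: 2206: 365; 2207: 365. Sum = 730.
Total: 106 + 730 + 215 = 1051 days.
1051 mod 7 = 1, so 1 day before Tuesday is Monday.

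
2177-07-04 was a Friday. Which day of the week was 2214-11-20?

Sunday

From July 4, 2177 to July 4, 2214: 37 years, of which 8 contain a Feb 29 — 29×365 + 8×366 = 13513 days.
(2200 is not a leap year (divisible by 100 but not 400).)
July 2214: 31 − 4 = 27 days remain.
Then August (31), September (30), October (31): 31 + 30 + 31 = 92 days.
November 1–20, 2214: 20 days.
Residual: 139 days.
Total: 13652 days.
13652 mod 7 = 2, so 2 days after Friday is Sunday.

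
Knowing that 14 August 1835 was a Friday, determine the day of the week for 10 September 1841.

August 14, 1835 → August 14, 1836: 366 days (1836 is a leap year).
August 14, 1836 → August 14, 1837: 365 days.
August 14, 1837 → August 14, 1838: 365 days.
August 14, 1838 → August 14, 1839: 365 days.
August 14, 1839 → August 14, 1840: 366 days (1840 is a leap year).
August 14, 1840 → August 14, 1841: 365 days.
August 1841: 31 − 14 = 17 days remain.
September 1–10, 1841: 10 days.
Residual: 27 days.
Total: 2219 days.
2219 is a multiple of 7, so 10 September 1841 falls on the same weekday: Friday.

Friday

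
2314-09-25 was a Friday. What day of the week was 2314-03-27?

Friday

Count forward from the earlier date (March 27, 2314) to the later (September 25, 2314):
March 2314: 31 − 27 = 4 days remain.
Then April (30), May (31), June (30), July (31), August (31): 30 + 31 + 30 + 31 + 31 = 153 days.
September 1–25, 2314: 25 days.
Total: 4 + 153 + 25 = 182 days.
182 is a multiple of 7, so 2314-03-27 falls on the same weekday: Friday.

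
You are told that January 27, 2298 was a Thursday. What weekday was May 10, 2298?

January 2298: 31 − 27 = 4 days remain.
Then February 2298 (28), March (31), April (30): 28 + 31 + 30 = 89 days.
May 1–10, 2298: 10 days.
Total: 4 + 89 + 10 = 103 days.
103 mod 7 = 5, so 5 days after Thursday is Tuesday.

Tuesday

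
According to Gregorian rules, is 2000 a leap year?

2000 is a leap year (divisible by 400).

Yes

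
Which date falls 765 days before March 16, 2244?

February 10, 2242

Count 765 days before March 16, 2244:
Day-of-year of February 10, 2242: 41.
Day-of-year of March 16, 2244: 76.
2242 has 365 days, so 365 − 41 = 324 days remain in 2242.
Full years: 2243: 365. Sum = 365.
Total: 324 + 365 + 76 = 765 days.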